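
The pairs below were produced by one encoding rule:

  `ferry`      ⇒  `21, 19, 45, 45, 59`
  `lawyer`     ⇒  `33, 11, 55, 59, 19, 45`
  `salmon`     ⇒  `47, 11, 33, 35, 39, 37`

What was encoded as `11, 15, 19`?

ace

f(#6)→21 and e(#5)→19: differences scale by 2, so n = 2·pos + 9. With a=1..z=26, the number is 2·pos + 9.
Undoing it on 11, 15, 19: 11→(11−9)÷2=1=a, 15→(15−9)÷2=3=c, 19→(19−9)÷2=5=e.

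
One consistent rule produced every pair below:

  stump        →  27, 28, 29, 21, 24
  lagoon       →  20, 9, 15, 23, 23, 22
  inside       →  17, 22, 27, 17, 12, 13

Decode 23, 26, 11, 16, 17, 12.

s is letter #19 and maps to 27: an offset of 8. Letters become their 1-based position plus 8 (so a→9, b→10, …).
Decoding 23, 26, 11, 16, 17, 12: 23→(23−8)÷1=15=o, 26→(26−8)÷1=18=r, 11→(11−8)÷1=3=c, 16→(16−8)÷1=8=h, 17→(17−8)÷1=9=i, 12→(12−8)÷1=4=d.

orchid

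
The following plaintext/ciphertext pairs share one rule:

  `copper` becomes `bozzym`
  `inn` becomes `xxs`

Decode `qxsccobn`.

The output letters match the input read backwards, each shifted +10: copper reversed is reppoc. Read the word backwards and shift each letter +10.
Reversing it on qxsccobn: shift back: q−10=g, x−10=n, s−10=i, c−10=s, c−10=s, o−10=e, b−10=r, n−10=d → gnisserd; then reverse → dressing.

dressing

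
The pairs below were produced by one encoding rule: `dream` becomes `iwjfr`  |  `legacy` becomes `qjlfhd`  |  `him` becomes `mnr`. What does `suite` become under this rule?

Compare letters: d→i is +5, r→w is +5, e→j is +5 — a constant shift. It's a constant shift of +5 (ROT5).
For suite: s+5=x, u+5=z, i+5=n, t+5=y, e+5=j.

xznyj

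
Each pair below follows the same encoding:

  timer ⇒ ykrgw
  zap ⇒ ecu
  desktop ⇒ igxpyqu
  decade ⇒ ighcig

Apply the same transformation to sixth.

xkcym

Two shifts are in play — +2 for a/e/i/o/u, +5 for every other letter.
For sixth: s(cons)+5=x, i(vowel)+2=k, x(cons)+5=c, t(cons)+5=y, h(cons)+5=m.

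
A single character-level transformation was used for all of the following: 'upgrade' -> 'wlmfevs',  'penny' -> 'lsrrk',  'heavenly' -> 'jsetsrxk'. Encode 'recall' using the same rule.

Treating letters as 0–25, the rule is x ↦ 23x + 4 (mod 26).
On recall: r(17)→23·17+4≡5=f; e(4)→23·4+4≡18=s; c(2)→23·2+4≡24=y; a(0)→23·0+4≡4=e; l(11)→23·11+4≡23=x; l(11)→23·11+4≡23=x (all mod 26).

fsyexx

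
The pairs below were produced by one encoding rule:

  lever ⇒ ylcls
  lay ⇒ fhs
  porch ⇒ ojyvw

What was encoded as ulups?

The output letters match the input read backwards, each shifted +7: lever reversed is revel. Two steps: reverse the string, then apply a Caesar shift of +7.
Undoing it on ulups: shift back: u−7=n, l−7=e, u−7=n, p−7=i, s−7=l → nenil; then reverse → linen.

linen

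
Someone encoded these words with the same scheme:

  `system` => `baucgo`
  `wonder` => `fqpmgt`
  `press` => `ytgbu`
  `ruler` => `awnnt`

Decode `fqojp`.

woman

Shifts by position in system: pos 0: s→b (+9), pos 1: y→a (+2), pos 2: s→u (+2), pos 3: t→c (+9), pos 4: e→g (+2), pos 5: m→o (+2) — repeating every 3. It's a Vigenère-style cipher with numeric key [9,2,2]: position i shifts by key[i mod 3].
Undoing it on fqojp: f−9=w, q−2=o, o−2=m, j−9=a, p−2=n.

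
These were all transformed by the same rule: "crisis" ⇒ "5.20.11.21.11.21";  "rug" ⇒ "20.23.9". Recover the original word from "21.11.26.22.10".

sixth

c is letter #3 and maps to 5: an offset of 2. Letters become their 1-based position plus 2 (so a→3, b→4, …).
Reversing it on 21.11.26.22.10: 21→(21−2)÷1=19=s, 11→(11−2)÷1=9=i, 26→(26−2)÷1=24=x, 22→(22−2)÷1=20=t, 10→(10−2)÷1=8=h.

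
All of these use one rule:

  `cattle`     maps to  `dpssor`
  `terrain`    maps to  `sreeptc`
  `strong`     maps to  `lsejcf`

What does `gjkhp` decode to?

c(2)→d(3) and a(0)→p(15) fit y≡7x+15 (mod 26); the inverse of 7 mod 26 is 15. Each letter's alphabet position (a=0..z=25) is mapped through 7·x+15 mod 26 — an affine cipher.
Reversing it on gjkhp: g(6)→15·(6−15)≡21=v; j(9)→15·(9−15)≡14=o; k(10)→15·(10−15)≡3=d; h(7)→15·(7−15)≡10=k; p(15)→15·(15−15)≡0=a (all mod 26).

vodka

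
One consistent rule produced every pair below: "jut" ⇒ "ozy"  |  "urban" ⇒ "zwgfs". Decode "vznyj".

quite

Compare letters: j→o is +5, u→z is +5, t→y is +5 — a constant shift. Every letter moves 5 places later in the alphabet, wrapping around z→a.
Undoing it on vznyj: v−5=q, z−5=u, n−5=i, y−5=t, j−5=e.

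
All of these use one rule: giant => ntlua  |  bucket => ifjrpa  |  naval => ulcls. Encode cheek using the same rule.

joppr

The shift depends on letter class: consonant g→n is +7, but vowel i→t is +11. Vowels shift forward by 11 and consonants shift forward by 7.
Applying it to cheek: c(cons)+7=j, h(cons)+7=o, e(vowel)+11=p, e(vowel)+11=p, k(cons)+7=r.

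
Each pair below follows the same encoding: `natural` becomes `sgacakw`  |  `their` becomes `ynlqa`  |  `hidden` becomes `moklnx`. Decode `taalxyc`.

The shift increases by 1 at each position, starting from +5: 5, 6, 7, ….
Decoding taalxyc: t−5=o, a−6=u, a−7=t, l−8=d, x−9=o, y−10=o, c−11=r.

outdoor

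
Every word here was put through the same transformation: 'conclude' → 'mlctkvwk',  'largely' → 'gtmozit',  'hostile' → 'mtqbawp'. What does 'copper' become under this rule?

The word is reversed, then every letter is shifted forward by 8.
On copper: reverse → reppoc; then shift: r+8=z, e+8=m, p+8=x, p+8=x, o+8=w, c+8=k.

zmxxwk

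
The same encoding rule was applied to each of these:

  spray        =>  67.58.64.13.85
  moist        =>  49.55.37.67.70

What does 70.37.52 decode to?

tin

The formula is n = 3×(alphabet index, a=1) + 10.
Undoing it on 70.37.52: 70→(70−10)÷3=20=t, 37→(37−10)÷3=9=i, 52→(52−10)÷3=14=n.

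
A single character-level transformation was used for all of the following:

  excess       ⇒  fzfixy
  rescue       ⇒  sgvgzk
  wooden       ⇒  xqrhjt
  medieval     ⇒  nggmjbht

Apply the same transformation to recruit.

sgfvzoa

In excess: e→f is +1, x→z is +2, c→f is +3, e→i is +4 — the shift increases by 1 each position. Each letter shifts forward by (position + 1), i.e. 1, 2, 3, … — the shift grows by one for each successive letter.
Applying it to recruit: r+1=s, e+2=g, c+3=f, r+4=v, u+5=z, i+6=o, t+7=a.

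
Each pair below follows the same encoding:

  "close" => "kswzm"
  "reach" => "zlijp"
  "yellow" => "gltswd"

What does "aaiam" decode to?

The shifts repeat in a cycle of length 2: positions 0,1,… shift by +8, +7, then the pattern repeats.
Decoding aaiam: a−8=s, a−7=t, i−8=a, a−7=t, m−8=e.

state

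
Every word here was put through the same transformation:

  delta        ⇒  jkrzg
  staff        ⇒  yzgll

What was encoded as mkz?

get

Every letter moves 6 places later in the alphabet, wrapping around z→a.
Reversing it on mkz: m−6=g, k−6=e, z−6=t.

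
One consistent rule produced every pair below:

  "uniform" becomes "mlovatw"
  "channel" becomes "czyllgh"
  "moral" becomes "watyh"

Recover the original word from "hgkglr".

Each letter's alphabet position (a=0..z=25) is mapped through 15·x+24 mod 26 — an affine cipher.
Decoding hgkglr: h(7)→7·(7−24)≡11=l; g(6)→7·(6−24)≡4=e; k(10)→7·(10−24)≡6=g; g(6)→7·(6−24)≡4=e; l(11)→7·(11−24)≡13=n; r(17)→7·(17−24)≡3=d (all mod 26).

legend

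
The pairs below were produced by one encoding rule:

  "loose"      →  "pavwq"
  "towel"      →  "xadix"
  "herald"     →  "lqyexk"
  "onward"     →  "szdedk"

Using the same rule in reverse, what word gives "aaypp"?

world

Shifts by position in loose: pos 0: l→p (+4), pos 1: o→a (+12), pos 2: o→v (+7), pos 3: s→w (+4), pos 4: e→q (+12) — repeating every 3. It's a Vigenère-style cipher with numeric key [4,12,7]: position i shifts by key[i mod 3].
Decoding aaypp: a−4=w, a−12=o, y−7=r, p−4=l, p−12=d.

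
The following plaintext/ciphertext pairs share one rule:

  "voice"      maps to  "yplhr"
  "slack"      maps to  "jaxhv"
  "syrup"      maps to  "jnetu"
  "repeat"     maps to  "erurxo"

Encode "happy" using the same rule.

Each letter's alphabet position (a=0..z=25) is mapped through 5·x+23 mod 26 — an affine cipher.
On happy: h(7)→5·7+23≡6=g; a(0)→5·0+23≡23=x; p(15)→5·15+23≡20=u; p(15)→5·15+23≡20=u; y(24)→5·24+23≡13=n (all mod 26).

gxuun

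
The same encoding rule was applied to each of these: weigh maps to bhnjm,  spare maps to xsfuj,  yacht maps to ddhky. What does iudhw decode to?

dryer

A repeating key of period 2 is used — shifts +5, +3 over and over.
Undoing it on iudhw: i−5=d, u−3=r, d−5=y, h−3=e, w−5=r.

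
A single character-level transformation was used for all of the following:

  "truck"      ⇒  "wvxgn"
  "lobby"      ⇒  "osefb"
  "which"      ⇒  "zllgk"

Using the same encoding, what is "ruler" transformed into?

uyoiu

Shifts by position in truck: pos 0: t→w (+3), pos 1: r→v (+4), pos 2: u→x (+3), pos 3: c→g (+4) — repeating every 2. The shifts repeat in a cycle of length 2: positions 0,1,… shift by +3, +4, then the pattern repeats.
Applying it to ruler: r+3=u, u+4=y, l+3=o, e+4=i, r+3=u.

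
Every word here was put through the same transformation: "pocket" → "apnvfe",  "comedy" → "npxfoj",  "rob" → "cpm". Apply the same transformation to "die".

The shift depends on letter class: consonant p→a is +11, but vowel o→p is +1. The rule splits by letter class: vowels +1, consonants +11.
On die: d(cons)+11=o, i(vowel)+1=j, e(vowel)+1=f.

ojf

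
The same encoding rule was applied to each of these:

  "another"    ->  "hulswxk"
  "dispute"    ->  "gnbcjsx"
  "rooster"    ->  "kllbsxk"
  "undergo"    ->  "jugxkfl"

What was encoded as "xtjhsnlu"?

equation

a(0)→h(7) and n(13)→u(20) fit y≡17x+7 (mod 26); the inverse of 17 mod 26 is 23. Treating letters as 0–25, the rule is x ↦ 17x + 7 (mod 26).
Undoing it on xtjhsnlu: x(23)→23·(23−7)≡4=e; t(19)→23·(19−7)≡16=q; j(9)→23·(9−7)≡20=u; h(7)→23·(7−7)≡0=a; s(18)→23·(18−7)≡19=t; n(13)→23·(13−7)≡8=i; l(11)→23·(11−7)≡14=o; u(20)→23·(20−7)≡13=n (all mod 26).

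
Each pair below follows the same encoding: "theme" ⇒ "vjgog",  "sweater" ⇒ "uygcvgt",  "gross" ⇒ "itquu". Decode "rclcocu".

pajamas

Compare letters: t→v is +2, h→j is +2, e→g is +2 — a constant shift. Each letter is shifted forward by 2 in the alphabet (a Caesar shift of +2).
Reversing it on rclcocu: r−2=p, c−2=a, l−2=j, c−2=a, o−2=m, c−2=a, u−2=s.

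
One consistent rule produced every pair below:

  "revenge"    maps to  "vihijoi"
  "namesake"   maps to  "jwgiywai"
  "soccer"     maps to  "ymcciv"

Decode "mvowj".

r(17)→v(21) and e(4)→i(8) fit y≡3x+22 (mod 26); the inverse of 3 mod 26 is 9. Each letter's alphabet position (a=0..z=25) is mapped through 3·x+22 mod 26 — an affine cipher.
Decoding mvowj: m(12)→9·(12−22)≡14=o; v(21)→9·(21−22)≡17=r; o(14)→9·(14−22)≡6=g; w(22)→9·(22−22)≡0=a; j(9)→9·(9−22)≡13=n (all mod 26).

organ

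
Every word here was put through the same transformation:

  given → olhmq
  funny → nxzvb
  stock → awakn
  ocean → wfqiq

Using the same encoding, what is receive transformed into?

Shifts by position in given: pos 0: g→o (+8), pos 1: i→l (+3), pos 2: v→h (+12), pos 3: e→m (+8), pos 4: n→q (+3) — repeating every 3. It's a Vigenère-style cipher with numeric key [8,3,12]: position i shifts by key[i mod 3].
On receive: r+8=z, e+3=h, c+12=o, e+8=m, i+3=l, v+12=h, e+8=m.

zhomlhm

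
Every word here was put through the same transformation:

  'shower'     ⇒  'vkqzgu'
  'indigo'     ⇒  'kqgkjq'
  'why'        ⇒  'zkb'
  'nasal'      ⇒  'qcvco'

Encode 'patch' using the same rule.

The shift depends on letter class: consonant s→v is +3, but vowel o→q is +2. The rule splits by letter class: vowels +2, consonants +3.
For patch: p(cons)+3=s, a(vowel)+2=c, t(cons)+3=w, c(cons)+3=f, h(cons)+3=k.

scwfk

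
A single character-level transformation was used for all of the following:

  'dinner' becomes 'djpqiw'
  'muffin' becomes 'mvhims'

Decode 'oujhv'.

In dinner: d→d is +0, i→j is +1, n→p is +2, n→q is +3 — the shift increases by 1 each position. Each letter shifts forward by its position index (0, 1, 2, …) — the shift grows by one for each successive letter.
Reversing it on oujhv: o−0=o, u−1=t, j−2=h, h−3=e, v−4=r.

other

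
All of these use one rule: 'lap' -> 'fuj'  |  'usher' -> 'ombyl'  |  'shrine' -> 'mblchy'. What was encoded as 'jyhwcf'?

Compare letters: l→f is +20, a→u is +20, p→j is +20 — a constant shift. Every letter moves 20 places later in the alphabet, wrapping around z→a.
Undoing it on jyhwcf: j−20=p, y−20=e, h−20=n, w−20=c, c−20=i, f−20=l.

pencil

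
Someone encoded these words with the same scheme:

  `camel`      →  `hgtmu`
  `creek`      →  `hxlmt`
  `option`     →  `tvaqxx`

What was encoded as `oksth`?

In camel: c→h is +5, a→g is +6, m→t is +7, e→m is +8 — the shift increases by 1 each position. Letter i (0-indexed) is shifted by i+5, so successive shifts are 5, 6, 7, ….
Undoing it on oksth: o−5=j, k−6=e, s−7=l, t−8=l, h−9=y.

jelly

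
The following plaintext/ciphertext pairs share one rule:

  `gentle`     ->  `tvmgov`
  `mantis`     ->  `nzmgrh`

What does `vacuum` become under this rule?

ezxffn

Each pair mirrors across the alphabet (g↔t, e↔v, n↔m): positions sum to 25. Each letter is replaced by its mirror in the alphabet: a↔z, b↔y, c↔x, and so on (the Atbash cipher).
Applying it to vacuum: v↔e, a↔z, c↔x, u↔f, u↔f, m↔n.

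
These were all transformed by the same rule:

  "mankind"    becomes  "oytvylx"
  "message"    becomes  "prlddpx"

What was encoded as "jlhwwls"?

hallway

The output letters match the input read backwards, each shifted +11: mankind reversed is dniknam. The word is reversed, then every letter is shifted forward by 11.
Undoing it on jlhwwls: shift back: j−11=y, l−11=a, h−11=w, w−11=l, w−11=l, l−11=a, s−11=h → yawllah; then reverse → hallway.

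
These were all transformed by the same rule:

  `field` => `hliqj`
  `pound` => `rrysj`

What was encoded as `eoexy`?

class

Letter i (0-indexed) is shifted by i+2, so successive shifts are 2, 3, 4, ….
Reversing it on eoexy: e−2=c, o−3=l, e−4=a, x−5=s, y−6=s.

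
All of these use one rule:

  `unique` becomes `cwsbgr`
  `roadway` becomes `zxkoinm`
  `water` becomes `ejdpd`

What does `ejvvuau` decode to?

In unique: u→c is +8, n→w is +9, i→s is +10, q→b is +11 — the shift increases by 1 each position. Each letter shifts forward by (position + 8), i.e. 8, 9, 10, … — the shift grows by one for each successive letter.
Undoing it on ejvvuau: e−8=w, j−9=a, v−10=l, v−11=k, u−12=i, a−13=n, u−14=g.

walking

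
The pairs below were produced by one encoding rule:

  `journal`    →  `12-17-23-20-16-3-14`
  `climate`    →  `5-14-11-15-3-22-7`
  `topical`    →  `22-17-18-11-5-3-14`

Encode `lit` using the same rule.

14-11-22

Letters become their 1-based position plus 2 (so a→3, b→4, …).
On lit: l=12→14, i=9→11, t=20→22.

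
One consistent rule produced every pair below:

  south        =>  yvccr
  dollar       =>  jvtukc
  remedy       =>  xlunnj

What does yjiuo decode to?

Letter i (0-indexed) is shifted by i+6, so successive shifts are 6, 7, 8, ….
Undoing it on yjiuo: y−6=s, j−7=c, i−8=a, u−9=l, o−10=e.

scale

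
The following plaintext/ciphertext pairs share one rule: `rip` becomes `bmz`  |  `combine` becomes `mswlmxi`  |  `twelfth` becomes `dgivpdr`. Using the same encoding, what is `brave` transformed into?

lbefi

Vowels shift forward by 4 and consonants shift forward by 10.
Applying it to brave: b(cons)+10=l, r(cons)+10=b, a(vowel)+4=e, v(cons)+10=f, e(vowel)+4=i.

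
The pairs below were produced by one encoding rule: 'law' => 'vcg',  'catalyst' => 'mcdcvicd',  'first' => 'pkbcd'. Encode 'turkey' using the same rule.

Two shifts are in play — +2 for a/e/i/o/u, +10 for every other letter.
Applying it to turkey: t(cons)+10=d, u(vowel)+2=w, r(cons)+10=b, k(cons)+10=u, e(vowel)+2=g, y(cons)+10=i.

dwbugi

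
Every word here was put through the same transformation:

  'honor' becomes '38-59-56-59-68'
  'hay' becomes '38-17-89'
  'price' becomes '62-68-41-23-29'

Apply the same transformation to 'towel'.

h(#8)→38 and o(#15)→59: differences scale by 3, so n = 3·pos + 14. The formula is n = 3×(alphabet index, a=1) + 14.
For towel: t=20→74, o=15→59, w=23→83, e=5→29, l=12→50.

74-59-83-29-50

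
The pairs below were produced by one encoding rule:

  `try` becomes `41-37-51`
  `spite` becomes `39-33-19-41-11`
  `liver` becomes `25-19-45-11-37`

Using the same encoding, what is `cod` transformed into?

t(#20)→41 and r(#18)→37: differences scale by 2, so n = 2·pos + 1. The formula is n = 2×(alphabet index, a=1) + 1.
On cod: c=3→7, o=15→31, d=4→9.

7-31-9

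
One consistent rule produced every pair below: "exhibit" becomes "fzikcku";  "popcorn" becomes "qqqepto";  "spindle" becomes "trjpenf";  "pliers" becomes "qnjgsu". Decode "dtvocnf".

crumble

Shifts by position in exhibit: pos 0: e→f (+1), pos 1: x→z (+2), pos 2: h→i (+1), pos 3: i→k (+2) — repeating every 2. It's a Vigenère-style cipher with numeric key [1,2]: position i shifts by key[i mod 2].
Decoding dtvocnf: d−1=c, t−2=r, v−1=u, o−2=m, c−1=b, n−2=l, f−1=e.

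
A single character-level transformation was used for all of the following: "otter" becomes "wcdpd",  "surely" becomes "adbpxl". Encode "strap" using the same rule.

In otter: o→w is +8, t→c is +9, t→d is +10, e→p is +11 — the shift increases by 1 each position. Each letter shifts forward by (position + 8), i.e. 8, 9, 10, … — the shift grows by one for each successive letter.
For strap: s+8=a, t+9=c, r+10=b, a+11=l, p+12=b.

acblb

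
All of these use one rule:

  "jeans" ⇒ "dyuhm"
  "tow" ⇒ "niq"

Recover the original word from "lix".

Every letter moves 20 places later in the alphabet, wrapping around z→a.
Reversing it on lix: l−20=r, i−20=o, x−20=d.

rod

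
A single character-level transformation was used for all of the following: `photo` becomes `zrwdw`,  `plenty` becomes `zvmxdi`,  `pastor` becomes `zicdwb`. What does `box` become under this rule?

lwh

The shift depends on letter class: consonant p→z is +10, but vowel o→w is +8. Two shifts are in play — +8 for a/e/i/o/u, +10 for every other letter.
On box: b(cons)+10=l, o(vowel)+8=w, x(cons)+10=h.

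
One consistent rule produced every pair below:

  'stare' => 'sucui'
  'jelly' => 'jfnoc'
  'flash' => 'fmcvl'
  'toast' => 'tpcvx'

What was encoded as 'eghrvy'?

In stare: s→s is +0, t→u is +1, a→c is +2, r→u is +3 — the shift increases by 1 each position. Letter i (0-indexed) is shifted by i+0, so successive shifts are 0, 1, 2, ….
Undoing it on eghrvy: e−0=e, g−1=f, h−2=f, r−3=o, v−4=r, y−5=t.

effort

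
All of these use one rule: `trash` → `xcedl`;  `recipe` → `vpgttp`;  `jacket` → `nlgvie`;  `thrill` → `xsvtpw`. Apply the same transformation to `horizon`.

Shifts by position in trash: pos 0: t→x (+4), pos 1: r→c (+11), pos 2: a→e (+4), pos 3: s→d (+11) — repeating every 2. The shifts repeat in a cycle of length 2: positions 0,1,… shift by +4, +11, then the pattern repeats.
Applying it to horizon: h+4=l, o+11=z, r+4=v, i+11=t, z+4=d, o+11=z, n+4=r.

lzvtdzr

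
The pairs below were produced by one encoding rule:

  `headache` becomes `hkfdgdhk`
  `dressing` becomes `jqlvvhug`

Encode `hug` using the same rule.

jxk

The output letters match the input read backwards, each shifted +3: headache reversed is ehcadaeh. Read the word backwards and shift each letter +3.
On hug: reverse → guh; then shift: g+3=j, u+3=x, h+3=k.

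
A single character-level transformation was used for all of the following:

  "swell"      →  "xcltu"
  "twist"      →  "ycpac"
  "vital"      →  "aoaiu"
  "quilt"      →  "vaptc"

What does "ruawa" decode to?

motor

In swell: s→x is +5, w→c is +6, e→l is +7, l→t is +8 — the shift increases by 1 each position. Letter i (0-indexed) is shifted by i+5, so successive shifts are 5, 6, 7, ….
Decoding ruawa: r−5=m, u−6=o, a−7=t, w−8=o, a−9=r.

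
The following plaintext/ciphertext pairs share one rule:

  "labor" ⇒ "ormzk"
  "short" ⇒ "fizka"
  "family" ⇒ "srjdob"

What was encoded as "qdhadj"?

victim

This is an affine cipher: with a=0,…,z=25, each position x becomes (21x+17) mod 26.
Reversing it on qdhadj: q(16)→5·(16−17)≡21=v; d(3)→5·(3−17)≡8=i; h(7)→5·(7−17)≡2=c; a(0)→5·(0−17)≡19=t; d(3)→5·(3−17)≡8=i; j(9)→5·(9−17)≡12=m (all mod 26).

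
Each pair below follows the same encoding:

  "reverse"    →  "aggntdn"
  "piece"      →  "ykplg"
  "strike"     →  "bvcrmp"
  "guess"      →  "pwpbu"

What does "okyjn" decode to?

Shifts by position in reverse: pos 0: r→a (+9), pos 1: e→g (+2), pos 2: v→g (+11), pos 3: e→n (+9), pos 4: r→t (+2), pos 5: s→d (+11) — repeating every 3. A repeating key of period 3 is used — shifts +9, +2, +11 over and over.
Undoing it on okyjn: o−9=f, k−2=i, y−11=n, j−9=a, n−2=l.

final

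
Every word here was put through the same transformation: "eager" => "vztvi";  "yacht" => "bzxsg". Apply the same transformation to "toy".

This is the alphabet-reversal cipher (Atbash): a becomes z, b becomes y, etc.
For toy: t↔g, o↔l, y↔b.

glb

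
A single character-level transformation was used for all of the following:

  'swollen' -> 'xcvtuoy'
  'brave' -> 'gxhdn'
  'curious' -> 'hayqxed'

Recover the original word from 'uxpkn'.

In swollen: s→x is +5, w→c is +6, o→v is +7, l→t is +8 — the shift increases by 1 each position. Each letter shifts forward by (position + 5), i.e. 5, 6, 7, … — the shift grows by one for each successive letter.
Undoing it on uxpkn: u−5=p, x−6=r, p−7=i, k−8=c, n−9=e.

price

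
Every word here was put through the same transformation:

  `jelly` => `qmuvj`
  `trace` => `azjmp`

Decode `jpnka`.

In jelly: j→q is +7, e→m is +8, l→u is +9, l→v is +10 — the shift increases by 1 each position. Letter i (0-indexed) is shifted by i+7, so successive shifts are 7, 8, 9, ….
Reversing it on jpnka: j−7=c, p−8=h, n−9=e, k−10=a, a−11=p.

cheap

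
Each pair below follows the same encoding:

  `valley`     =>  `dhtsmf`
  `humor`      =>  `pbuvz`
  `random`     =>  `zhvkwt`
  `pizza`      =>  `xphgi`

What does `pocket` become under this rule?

Shifts by position in valley: pos 0: v→d (+8), pos 1: a→h (+7), pos 2: l→t (+8), pos 3: l→s (+7) — repeating every 2. A repeating key of period 2 is used — shifts +8, +7 over and over.
On pocket: p+8=x, o+7=v, c+8=k, k+7=r, e+8=m, t+7=a.

xvkrma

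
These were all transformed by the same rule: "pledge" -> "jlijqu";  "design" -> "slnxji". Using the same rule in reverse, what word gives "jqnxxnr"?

missile

The output letters match the input read backwards, each shifted +5: pledge reversed is egdelp. The word is reversed, then every letter is shifted forward by 5.
Decoding jqnxxnr: shift back: j−5=e, q−5=l, n−5=i, x−5=s, x−5=s, n−5=i, r−5=m → elissim; then reverse → missile.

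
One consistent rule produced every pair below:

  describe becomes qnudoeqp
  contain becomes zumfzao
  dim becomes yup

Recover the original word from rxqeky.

The output letters match the input read backwards, each shifted +12: describe reversed is ebircsed. Read the word backwards and shift each letter +12.
Decoding rxqeky: shift back: r−12=f, x−12=l, q−12=e, e−12=s, k−12=y, y−12=m → flesym; then reverse → myself.

myself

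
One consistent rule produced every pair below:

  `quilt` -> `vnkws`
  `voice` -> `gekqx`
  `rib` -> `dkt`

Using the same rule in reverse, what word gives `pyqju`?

shown

The output letters match the input read backwards, each shifted +2: quilt reversed is tliuq. The word is reversed, then every letter is shifted forward by 2.
Undoing it on pyqju: shift back: p−2=n, y−2=w, q−2=o, j−2=h, u−2=s → nwohs; then reverse → shown.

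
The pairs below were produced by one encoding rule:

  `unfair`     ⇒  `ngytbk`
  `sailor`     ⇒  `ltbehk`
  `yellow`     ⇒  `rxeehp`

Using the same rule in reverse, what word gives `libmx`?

Each letter is shifted forward by 19 in the alphabet (a Caesar shift of +19).
Reversing it on libmx: l−19=s, i−19=p, b−19=i, m−19=t, x−19=e.

spite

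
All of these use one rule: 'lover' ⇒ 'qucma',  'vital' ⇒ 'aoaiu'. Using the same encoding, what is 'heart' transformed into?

In lover: l→q is +5, o→u is +6, v→c is +7, e→m is +8 — the shift increases by 1 each position. The shift increases by 1 at each position, starting from +5: 5, 6, 7, ….
On heart: h+5=m, e+6=k, a+7=h, r+8=z, t+9=c.

mkhzc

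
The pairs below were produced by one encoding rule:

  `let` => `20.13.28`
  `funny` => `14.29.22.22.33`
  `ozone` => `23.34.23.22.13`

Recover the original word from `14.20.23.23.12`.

l is letter #12 and maps to 20: an offset of 8. Each letter is replaced by its alphabet position (a=1..z=26) + 8.
Reversing it on 14.20.23.23.12: 14→(14−8)÷1=6=f, 20→(20−8)÷1=12=l, 23→(23−8)÷1=15=o, 23→(23−8)÷1=15=o, 12→(12−8)÷1=4=d.

flood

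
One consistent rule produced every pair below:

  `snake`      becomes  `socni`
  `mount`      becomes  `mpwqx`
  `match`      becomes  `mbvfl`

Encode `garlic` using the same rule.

In snake: s→s is +0, n→o is +1, a→c is +2, k→n is +3 — the shift increases by 1 each position. Each letter shifts forward by its position index (0, 1, 2, …) — the shift grows by one for each successive letter.
For garlic: g+0=g, a+1=b, r+2=t, l+3=o, i+4=m, c+5=h.

gbtomh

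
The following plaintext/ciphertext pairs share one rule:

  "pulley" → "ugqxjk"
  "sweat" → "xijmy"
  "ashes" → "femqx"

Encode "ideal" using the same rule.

npjmq

Shifts by position in pulley: pos 0: p→u (+5), pos 1: u→g (+12), pos 2: l→q (+5), pos 3: l→x (+12) — repeating every 2. A repeating key of period 2 is used — shifts +5, +12 over and over.
For ideal: i+5=n, d+12=p, e+5=j, a+12=m, l+5=q.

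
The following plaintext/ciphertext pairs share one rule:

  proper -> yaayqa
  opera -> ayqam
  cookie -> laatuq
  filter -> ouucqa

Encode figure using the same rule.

The rule splits by letter class: vowels +12, consonants +9.
On figure: f(cons)+9=o, i(vowel)+12=u, g(cons)+9=p, u(vowel)+12=g, r(cons)+9=a, e(vowel)+12=q.

oupgaq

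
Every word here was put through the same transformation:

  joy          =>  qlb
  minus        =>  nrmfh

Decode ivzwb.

Each letter is replaced by its mirror in the alphabet: a↔z, b↔y, c↔x, and so on (the Atbash cipher).
Decoding ivzwb: i↔r, v↔e, z↔a, w↔d, b↔y.

ready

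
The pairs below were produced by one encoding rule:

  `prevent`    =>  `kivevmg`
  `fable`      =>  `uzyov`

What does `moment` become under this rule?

nlnvmg

Letters are reflected about the middle of the alphabet (position → 25−position): Atbash.
Applying it to moment: m↔n, o↔l, m↔n, e↔v, n↔m, t↔g.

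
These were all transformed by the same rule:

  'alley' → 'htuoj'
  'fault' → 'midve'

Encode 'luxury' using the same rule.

scgeck

In alley: a→h is +7, l→t is +8, l→u is +9, e→o is +10 — the shift increases by 1 each position. Each letter shifts forward by (position + 7), i.e. 7, 8, 9, … — the shift grows by one for each successive letter.
On luxury: l+7=s, u+8=c, x+9=g, u+10=e, r+11=c, y+12=k.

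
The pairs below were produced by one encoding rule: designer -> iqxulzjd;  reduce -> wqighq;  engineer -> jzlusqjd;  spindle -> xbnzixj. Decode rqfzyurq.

Shifts by position in designer: pos 0: d→i (+5), pos 1: e→q (+12), pos 2: s→x (+5), pos 3: i→u (+12) — repeating every 2. A repeating key of period 2 is used — shifts +5, +12 over and over.
Undoing it on rqfzyurq: r−5=m, q−12=e, f−5=a, z−12=n, y−5=t, u−12=i, r−5=m, q−12=e.

meantime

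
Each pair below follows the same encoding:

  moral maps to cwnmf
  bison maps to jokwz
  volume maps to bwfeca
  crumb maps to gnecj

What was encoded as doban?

diver

This is an affine cipher: with a=0,…,z=25, each position x becomes (23x+12) mod 26.
Decoding doban: d(3)→17·(3−12)≡3=d; o(14)→17·(14−12)≡8=i; b(1)→17·(1−12)≡21=v; a(0)→17·(0−12)≡4=e; n(13)→17·(13−12)≡17=r (all mod 26).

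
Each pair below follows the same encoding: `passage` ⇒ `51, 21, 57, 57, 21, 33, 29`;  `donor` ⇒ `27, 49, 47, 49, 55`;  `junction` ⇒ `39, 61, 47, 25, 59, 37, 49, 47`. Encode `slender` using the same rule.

p(#16)→51 and a(#1)→21: differences scale by 2, so n = 2·pos + 19. With a=1..z=26, the number is 2·pos + 19.
For slender: s=19→57, l=12→43, e=5→29, n=14→47, d=4→27, e=5→29, r=18→55.

57, 43, 29, 47, 27, 29, 55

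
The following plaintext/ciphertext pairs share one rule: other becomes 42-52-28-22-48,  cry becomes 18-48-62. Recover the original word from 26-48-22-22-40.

green

o(#15)→42 and t(#20)→52: differences scale by 2, so n = 2·pos + 12. With a=1..z=26, the number is 2·pos + 12.
Reversing it on 26-48-22-22-40: 26→(26−12)÷2=7=g, 48→(48−12)÷2=18=r, 22→(22−12)÷2=5=e, 22→(22−12)÷2=5=e, 40→(40−12)÷2=14=n.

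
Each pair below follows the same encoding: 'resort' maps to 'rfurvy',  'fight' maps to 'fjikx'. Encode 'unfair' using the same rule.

uohdmw

In resort: r→r is +0, e→f is +1, s→u is +2, o→r is +3 — the shift increases by 1 each position. Letter i (0-indexed) is shifted by i+0, so successive shifts are 0, 1, 2, ….
For unfair: u+0=u, n+1=o, f+2=h, a+3=d, i+4=m, r+5=w.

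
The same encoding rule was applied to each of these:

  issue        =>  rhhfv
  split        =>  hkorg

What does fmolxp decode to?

Each pair mirrors across the alphabet (i↔r, s↔h, s↔h): positions sum to 25. Each letter is replaced by its mirror in the alphabet: a↔z, b↔y, c↔x, and so on (the Atbash cipher).
Decoding fmolxp: f↔u, m↔n, o↔l, l↔o, x↔c, p↔k.

unlock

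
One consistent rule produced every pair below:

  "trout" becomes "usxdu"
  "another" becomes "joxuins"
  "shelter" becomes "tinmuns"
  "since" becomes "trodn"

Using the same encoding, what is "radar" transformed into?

sjejs

Vowels shift forward by 9 and consonants shift forward by 1.
On radar: r(cons)+1=s, a(vowel)+9=j, d(cons)+1=e, a(vowel)+9=j, r(cons)+1=s.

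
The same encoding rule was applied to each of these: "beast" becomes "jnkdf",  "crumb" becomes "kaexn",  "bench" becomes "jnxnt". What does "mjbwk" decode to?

early

Each letter shifts forward by (position + 8), i.e. 8, 9, 10, … — the shift grows by one for each successive letter.
Decoding mjbwk: m−8=e, j−9=a, b−10=r, w−11=l, k−12=y.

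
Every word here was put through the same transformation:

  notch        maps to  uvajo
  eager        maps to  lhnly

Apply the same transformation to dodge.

kvknl

It's a constant shift of +7 (ROT7).
For dodge: d+7=k, o+7=v, d+7=k, g+7=n, e+7=l.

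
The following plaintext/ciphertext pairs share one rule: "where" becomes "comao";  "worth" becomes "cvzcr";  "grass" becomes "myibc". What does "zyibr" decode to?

In where: w→c is +6, h→o is +7, e→m is +8, r→a is +9 — the shift increases by 1 each position. The shift increases by 1 at each position, starting from +6: 6, 7, 8, ….
Decoding zyibr: z−6=t, y−7=r, i−8=a, b−9=s, r−10=h.

trash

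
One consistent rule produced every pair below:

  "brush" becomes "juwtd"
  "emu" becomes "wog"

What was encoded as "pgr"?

pen

The output letters match the input read backwards, each shifted +2: brush reversed is hsurb. The word is reversed, then every letter is shifted forward by 2.
Reversing it on pgr: shift back: p−2=n, g−2=e, r−2=p → nep; then reverse → pen.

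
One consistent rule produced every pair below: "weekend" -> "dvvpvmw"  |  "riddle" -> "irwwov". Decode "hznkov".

sample

Each pair mirrors across the alphabet (w↔d, e↔v, e↔v): positions sum to 25. Each letter is replaced by its mirror in the alphabet: a↔z, b↔y, c↔x, and so on (the Atbash cipher).
Undoing it on hznkov: h↔s, z↔a, n↔m, k↔p, o↔l, v↔e.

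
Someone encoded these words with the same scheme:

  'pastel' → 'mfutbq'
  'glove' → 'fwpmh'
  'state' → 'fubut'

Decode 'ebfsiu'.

The output letters match the input read backwards, each shifted +1: pastel reversed is letsap. The word is reversed, then every letter is shifted forward by 1.
Reversing it on ebfsiu: shift back: e−1=d, b−1=a, f−1=e, s−1=r, i−1=h, u−1=t → daerht; then reverse → thread.

thread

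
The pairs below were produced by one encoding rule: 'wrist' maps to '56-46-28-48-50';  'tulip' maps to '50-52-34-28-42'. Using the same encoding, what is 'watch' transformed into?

w(#23)→56 and r(#18)→46: differences scale by 2, so n = 2·pos + 10. With a=1..z=26, the number is 2·pos + 10.
For watch: w=23→56, a=1→12, t=20→50, c=3→16, h=8→26.

56-12-50-16-26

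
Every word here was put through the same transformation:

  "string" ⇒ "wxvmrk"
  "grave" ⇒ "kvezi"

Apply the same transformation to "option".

stxmsr

Compare letters: s→w is +4, t→x is +4, r→v is +4 — a constant shift. Every letter moves 4 places later in the alphabet, wrapping around z→a.
For option: o+4=s, p+4=t, t+4=x, i+4=m, o+4=s, n+4=r.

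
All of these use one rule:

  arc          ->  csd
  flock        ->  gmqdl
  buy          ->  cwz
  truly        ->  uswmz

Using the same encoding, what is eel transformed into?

ggm

The shift depends on letter class: consonant r→s is +1, but vowel a→c is +2. Two shifts are in play — +2 for a/e/i/o/u, +1 for every other letter.
Applying it to eel: e(vowel)+2=g, e(vowel)+2=g, l(cons)+1=m.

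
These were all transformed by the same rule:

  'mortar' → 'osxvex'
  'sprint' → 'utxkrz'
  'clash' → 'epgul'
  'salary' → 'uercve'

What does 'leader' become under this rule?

Shifts by position in mortar: pos 0: m→o (+2), pos 1: o→s (+4), pos 2: r→x (+6), pos 3: t→v (+2), pos 4: a→e (+4), pos 5: r→x (+6) — repeating every 3. The shifts repeat in a cycle of length 3: positions 0,1,… shift by +2, +4, +6, then the pattern repeats.
For leader: l+2=n, e+4=i, a+6=g, d+2=f, e+4=i, r+6=x.

nigfix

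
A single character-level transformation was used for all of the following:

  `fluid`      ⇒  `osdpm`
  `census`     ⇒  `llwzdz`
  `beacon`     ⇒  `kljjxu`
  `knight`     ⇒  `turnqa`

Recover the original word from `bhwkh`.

sandy

Shifts by position in fluid: pos 0: f→o (+9), pos 1: l→s (+7), pos 2: u→d (+9), pos 3: i→p (+7) — repeating every 2. A repeating key of period 2 is used — shifts +9, +7 over and over.
Decoding bhwkh: b−9=s, h−7=a, w−9=n, k−7=d, h−9=y.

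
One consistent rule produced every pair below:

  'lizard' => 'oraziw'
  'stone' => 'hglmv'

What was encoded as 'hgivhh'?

Each pair mirrors across the alphabet (l↔o, i↔r, z↔a): positions sum to 25. Each letter is replaced by its mirror in the alphabet: a↔z, b↔y, c↔x, and so on (the Atbash cipher).
Decoding hgivhh: h↔s, g↔t, i↔r, v↔e, h↔s, h↔s.

stress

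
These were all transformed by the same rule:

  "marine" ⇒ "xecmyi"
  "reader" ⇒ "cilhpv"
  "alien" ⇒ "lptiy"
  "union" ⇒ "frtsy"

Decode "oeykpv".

danger

Shifts by position in marine: pos 0: m→x (+11), pos 1: a→e (+4), pos 2: r→c (+11), pos 3: i→m (+4) — repeating every 2. A repeating key of period 2 is used — shifts +11, +4 over and over.
Decoding oeykpv: o−11=d, e−4=a, y−11=n, k−4=g, p−11=e, v−4=r.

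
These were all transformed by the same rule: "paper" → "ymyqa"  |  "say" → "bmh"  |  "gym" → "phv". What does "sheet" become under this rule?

bqqqc

The shift depends on letter class: consonant p→y is +9, but vowel a→m is +12. The rule splits by letter class: vowels +12, consonants +9.
Applying it to sheet: s(cons)+9=b, h(cons)+9=q, e(vowel)+12=q, e(vowel)+12=q, t(cons)+9=c.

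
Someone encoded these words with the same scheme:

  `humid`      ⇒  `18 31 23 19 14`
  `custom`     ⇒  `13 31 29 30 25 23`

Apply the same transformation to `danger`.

14 11 24 17 15 28

The number is (letter's place in the alphabet, a=1) + 10.
On danger: d=4→14, a=1→11, n=14→24, g=7→17, e=5→15, r=18→28.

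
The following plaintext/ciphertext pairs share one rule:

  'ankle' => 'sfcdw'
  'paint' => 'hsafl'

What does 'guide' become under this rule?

Compare letters: a→s is +18, n→f is +18, k→c is +18 — a constant shift. Each letter is shifted forward by 18 in the alphabet (a Caesar shift of +18).
On guide: g+18=y, u+18=m, i+18=a, d+18=v, e+18=w.

ymavw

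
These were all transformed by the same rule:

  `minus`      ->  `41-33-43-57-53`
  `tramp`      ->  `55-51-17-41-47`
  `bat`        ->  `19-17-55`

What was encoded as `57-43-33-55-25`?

unite

m(#13)→41 and i(#9)→33: differences scale by 2, so n = 2·pos + 15. The formula is n = 2×(alphabet index, a=1) + 15.
Reversing it on 57-43-33-55-25: 57→(57−15)÷2=21=u, 43→(43−15)÷2=14=n, 33→(33−15)÷2=9=i, 55→(55−15)÷2=20=t, 25→(25−15)÷2=5=e.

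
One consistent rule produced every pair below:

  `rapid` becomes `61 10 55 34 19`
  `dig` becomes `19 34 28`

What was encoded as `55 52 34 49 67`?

Each letter becomes 3×(its alphabet position, a=1..z=26) + 7.
Undoing it on 55 52 34 49 67: 55→(55−7)÷3=16=p, 52→(52−7)÷3=15=o, 34→(34−7)÷3=9=i, 49→(49−7)÷3=14=n, 67→(67−7)÷3=20=t.

point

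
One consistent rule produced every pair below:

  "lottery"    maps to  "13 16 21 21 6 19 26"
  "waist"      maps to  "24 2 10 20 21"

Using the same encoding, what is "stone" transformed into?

l is letter #12 and maps to 13: an offset of 1. Each letter is replaced by its alphabet position (a=1..z=26) + 1.
Applying it to stone: s=19→20, t=20→21, o=15→16, n=14→15, e=5→6.

20 21 16 15 6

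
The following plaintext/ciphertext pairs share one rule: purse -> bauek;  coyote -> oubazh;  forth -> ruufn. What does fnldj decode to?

The shifts repeat in a cycle of length 3: positions 0,1,… shift by +12, +6, +3, then the pattern repeats.
Reversing it on fnldj: f−12=t, n−6=h, l−3=i, d−12=r, j−6=d.

third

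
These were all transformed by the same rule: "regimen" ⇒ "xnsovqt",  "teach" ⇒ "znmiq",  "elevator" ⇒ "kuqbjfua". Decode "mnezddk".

gesture

Shifts by position in regimen: pos 0: r→x (+6), pos 1: e→n (+9), pos 2: g→s (+12), pos 3: i→o (+6), pos 4: m→v (+9), pos 5: e→q (+12) — repeating every 3. It's a Vigenère-style cipher with numeric key [6,9,12]: position i shifts by key[i mod 3].
Decoding mnezddk: m−6=g, n−9=e, e−12=s, z−6=t, d−9=u, d−12=r, k−6=e.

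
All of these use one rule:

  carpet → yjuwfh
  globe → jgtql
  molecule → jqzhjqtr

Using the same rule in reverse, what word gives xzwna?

Two steps: reverse the string, then apply a Caesar shift of +5.
Decoding xzwna: shift back: x−5=s, z−5=u, w−5=r, n−5=i, a−5=v → suriv; then reverse → virus.

virus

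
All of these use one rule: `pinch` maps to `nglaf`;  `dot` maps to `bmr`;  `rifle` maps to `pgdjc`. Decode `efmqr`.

ghost

Compare letters: p→n is +24, i→g is +24, n→l is +24 — a constant shift. Each letter is shifted forward by 24 in the alphabet (a Caesar shift of +24).
Undoing it on efmqr: e−24=g, f−24=h, m−24=o, q−24=s, r−24=t.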